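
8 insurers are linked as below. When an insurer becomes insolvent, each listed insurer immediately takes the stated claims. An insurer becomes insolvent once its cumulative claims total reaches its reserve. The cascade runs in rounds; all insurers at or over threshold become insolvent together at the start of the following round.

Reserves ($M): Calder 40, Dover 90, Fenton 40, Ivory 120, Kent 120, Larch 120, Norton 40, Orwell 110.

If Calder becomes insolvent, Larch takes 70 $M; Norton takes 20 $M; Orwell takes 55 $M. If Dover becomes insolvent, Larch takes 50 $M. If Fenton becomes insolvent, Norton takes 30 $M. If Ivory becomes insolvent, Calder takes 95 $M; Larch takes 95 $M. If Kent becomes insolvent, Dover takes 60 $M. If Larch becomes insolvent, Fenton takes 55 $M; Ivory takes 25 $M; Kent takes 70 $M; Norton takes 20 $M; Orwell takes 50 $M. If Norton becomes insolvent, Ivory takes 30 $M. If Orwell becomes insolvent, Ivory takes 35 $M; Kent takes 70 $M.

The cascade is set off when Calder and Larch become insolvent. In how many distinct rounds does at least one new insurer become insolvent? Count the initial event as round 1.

Round 1 — Calder, Larch become insolvent (initial).
  Fenton: +55 → 55 ≥ 40
  Ivory: +25 → 25 < 120
  Kent: +70 → 70 < 120
  Norton: +20+20 → 40 ≥ 40
  Orwell: +55+50 → 105 < 110
Round 2 — Fenton, Norton become insolvent.
  Ivory: +30 → 55 < 120
No further insolvencies.

2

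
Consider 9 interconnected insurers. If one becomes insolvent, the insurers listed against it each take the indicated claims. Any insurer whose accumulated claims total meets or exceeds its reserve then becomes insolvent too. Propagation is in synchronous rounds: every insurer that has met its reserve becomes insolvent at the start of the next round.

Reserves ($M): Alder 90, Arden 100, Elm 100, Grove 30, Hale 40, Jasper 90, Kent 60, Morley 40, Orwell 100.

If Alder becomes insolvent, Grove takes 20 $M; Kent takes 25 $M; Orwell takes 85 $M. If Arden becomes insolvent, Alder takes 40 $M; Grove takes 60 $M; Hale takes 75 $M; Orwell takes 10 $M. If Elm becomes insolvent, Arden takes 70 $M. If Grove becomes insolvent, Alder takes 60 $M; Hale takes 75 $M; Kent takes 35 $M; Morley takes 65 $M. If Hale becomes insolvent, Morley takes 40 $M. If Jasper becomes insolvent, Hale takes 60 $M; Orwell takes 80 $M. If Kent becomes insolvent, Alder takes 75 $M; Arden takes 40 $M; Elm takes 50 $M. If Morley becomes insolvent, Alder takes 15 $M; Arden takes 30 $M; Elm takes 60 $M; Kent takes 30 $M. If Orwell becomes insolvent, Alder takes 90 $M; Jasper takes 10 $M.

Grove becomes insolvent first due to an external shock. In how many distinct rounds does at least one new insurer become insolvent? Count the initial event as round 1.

5

Round 1 — Grove becomes insolvent (initial).
  Alder: +60 → 60 < 90
  Hale: +75 → 75 ≥ 40
  Kent: +35 → 35 < 60
  Morley: +65 → 65 ≥ 40
Round 2 — Hale, Morley become insolvent.
  Alder: +15 → 75 < 90
  Arden: +30 → 30 < 100
  Elm: +60 → 60 < 100
  Kent: +30 → 65 ≥ 60
Round 3 — Kent becomes insolvent.
  Alder: +75 → 150 ≥ 90
  Arden: +40 → 70 < 100
  Elm: +50 → 110 ≥ 100
Round 4 — Alder, Elm become insolvent.
  Arden: +70 → 140 ≥ 100
  Orwell: +85 → 85 < 100
Round 5 — Arden becomes insolvent.
  Orwell: +10 → 95 < 100
No further insolvencies.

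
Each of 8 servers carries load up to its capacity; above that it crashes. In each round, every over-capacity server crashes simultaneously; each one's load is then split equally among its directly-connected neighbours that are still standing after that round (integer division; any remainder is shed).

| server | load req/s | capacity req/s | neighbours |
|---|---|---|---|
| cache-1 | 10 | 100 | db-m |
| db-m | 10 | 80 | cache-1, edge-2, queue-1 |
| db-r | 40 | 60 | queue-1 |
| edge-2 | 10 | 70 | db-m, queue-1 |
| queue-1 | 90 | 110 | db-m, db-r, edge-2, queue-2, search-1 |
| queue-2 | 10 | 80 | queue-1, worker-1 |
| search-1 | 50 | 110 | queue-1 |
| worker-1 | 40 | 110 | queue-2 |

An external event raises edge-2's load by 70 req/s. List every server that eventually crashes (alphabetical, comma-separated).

Round 1 — edge-2 at 80 > 70. edge-2 crashes.
  edge-2 sheds 80 req/s to db-m, queue-1: 40 each.
    db-m: 10+40 = 50 ≤ 80
    queue-1: 90+40 = 130 > 110
Round 2 — queue-1 crashes.
  queue-1 sheds 130 req/s to db-m, db-r, queue-2, search-1: 32 each (2 lost).
    db-m: 50+32 = 82 > 80
    db-r: 40+32 = 72 > 60
    queue-2: 10+32 = 42 ≤ 80
    search-1: 50+32 = 82 ≤ 110
Round 3 — db-m, db-r crash.
  db-m sheds 82 req/s to cache-1: 82 each.
    cache-1: 10+82 = 92 ≤ 100
  db-r sheds 72 req/s: no online neighbours, lost.
No further crashes.

db-m, db-r, edge-2, queue-1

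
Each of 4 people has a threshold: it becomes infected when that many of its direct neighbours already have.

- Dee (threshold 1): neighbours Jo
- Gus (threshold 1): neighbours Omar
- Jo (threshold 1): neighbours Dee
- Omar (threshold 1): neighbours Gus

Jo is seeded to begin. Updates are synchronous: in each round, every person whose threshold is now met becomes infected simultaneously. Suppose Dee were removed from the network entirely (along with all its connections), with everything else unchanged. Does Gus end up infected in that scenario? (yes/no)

With Dee removed:
Round 1 — Jo becomes infected (initial).
Round 2 — no new infections; cascade stops.

no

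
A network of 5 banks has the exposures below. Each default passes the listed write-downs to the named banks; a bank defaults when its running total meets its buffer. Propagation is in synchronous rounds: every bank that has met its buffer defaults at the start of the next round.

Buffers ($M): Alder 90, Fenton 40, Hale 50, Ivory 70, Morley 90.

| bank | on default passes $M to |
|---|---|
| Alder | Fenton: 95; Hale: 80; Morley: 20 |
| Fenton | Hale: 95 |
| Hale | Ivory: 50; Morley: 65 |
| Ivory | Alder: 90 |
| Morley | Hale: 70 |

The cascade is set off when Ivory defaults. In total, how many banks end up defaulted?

Round 1 — Ivory defaults (initial).
  Alder: +90 → 90 ≥ 90
Round 2 — Alder defaults.
  Fenton: +95 → 95 ≥ 40
  Hale: +80 → 80 ≥ 50
  Morley: +20 → 20 < 90
Round 3 — Fenton, Hale default.
  Morley: +65 → 85 < 90
No further defaults.

4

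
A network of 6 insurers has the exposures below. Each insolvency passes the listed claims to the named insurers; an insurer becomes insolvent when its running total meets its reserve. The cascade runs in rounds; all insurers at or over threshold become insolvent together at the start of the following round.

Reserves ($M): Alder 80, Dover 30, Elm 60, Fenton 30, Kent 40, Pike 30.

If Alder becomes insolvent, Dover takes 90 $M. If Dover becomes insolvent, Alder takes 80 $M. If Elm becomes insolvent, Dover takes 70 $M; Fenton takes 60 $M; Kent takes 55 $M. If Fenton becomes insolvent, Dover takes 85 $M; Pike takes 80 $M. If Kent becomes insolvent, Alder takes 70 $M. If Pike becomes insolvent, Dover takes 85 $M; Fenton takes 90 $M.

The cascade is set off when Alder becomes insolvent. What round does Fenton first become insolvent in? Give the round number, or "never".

never

Round 1 — Alder becomes insolvent (initial).
  Dover: +90 → 90 ≥ 30
Round 2 — Dover becomes insolvent.
No further insolvencies.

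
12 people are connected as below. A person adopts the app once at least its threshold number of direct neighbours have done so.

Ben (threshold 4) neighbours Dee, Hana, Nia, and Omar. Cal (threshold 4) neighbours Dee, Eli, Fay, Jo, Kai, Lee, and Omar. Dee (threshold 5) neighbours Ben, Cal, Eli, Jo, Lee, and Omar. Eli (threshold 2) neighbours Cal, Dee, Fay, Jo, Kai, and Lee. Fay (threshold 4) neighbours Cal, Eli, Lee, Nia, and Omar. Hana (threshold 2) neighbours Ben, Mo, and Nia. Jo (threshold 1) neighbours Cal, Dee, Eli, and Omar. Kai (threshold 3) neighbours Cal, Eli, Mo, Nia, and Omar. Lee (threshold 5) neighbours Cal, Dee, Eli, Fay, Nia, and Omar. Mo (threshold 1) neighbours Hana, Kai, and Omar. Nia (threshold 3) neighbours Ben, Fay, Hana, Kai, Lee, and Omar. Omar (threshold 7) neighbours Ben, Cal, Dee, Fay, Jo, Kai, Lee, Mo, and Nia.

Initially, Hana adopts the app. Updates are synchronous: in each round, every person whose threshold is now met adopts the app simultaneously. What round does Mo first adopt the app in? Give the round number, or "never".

2

Round 1 — Hana adopts the app (initial).
Round 2 — checking thresholds:
  Ben: 1 of 4 neighbours < 4, not yet.
  Mo: 1 of 3 neighbours ≥ 1, adopts the app.
  Nia: 1 of 6 neighbours < 3, not yet.
Round 3 — no new adoptions; cascade stops.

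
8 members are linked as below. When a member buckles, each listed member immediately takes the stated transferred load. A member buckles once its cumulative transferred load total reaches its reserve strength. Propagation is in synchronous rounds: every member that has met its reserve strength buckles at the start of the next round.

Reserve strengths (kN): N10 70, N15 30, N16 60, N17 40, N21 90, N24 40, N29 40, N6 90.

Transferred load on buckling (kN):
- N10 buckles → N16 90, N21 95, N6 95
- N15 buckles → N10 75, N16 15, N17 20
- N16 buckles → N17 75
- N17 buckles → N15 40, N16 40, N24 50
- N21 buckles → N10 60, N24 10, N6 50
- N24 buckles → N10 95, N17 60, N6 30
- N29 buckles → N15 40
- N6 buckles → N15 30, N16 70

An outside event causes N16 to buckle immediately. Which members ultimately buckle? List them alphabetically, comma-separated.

N10, N15, N16, N17, N21, N24, N6

Round 1 — N16 buckles (initial).
  N17: +75 → 75 ≥ 40
Round 2 — N17 buckles.
  N15: +40 → 40 ≥ 30
  N24: +50 → 50 ≥ 40
Round 3 — N15, N24 buckle.
  N10: +75+95 → 170 ≥ 70
  N6: +30 → 30 < 90
Round 4 — N10 buckles.
  N21: +95 → 95 ≥ 90
  N6: +95 → 125 ≥ 90
Round 5 — N21, N6 buckle.
No further bucklings.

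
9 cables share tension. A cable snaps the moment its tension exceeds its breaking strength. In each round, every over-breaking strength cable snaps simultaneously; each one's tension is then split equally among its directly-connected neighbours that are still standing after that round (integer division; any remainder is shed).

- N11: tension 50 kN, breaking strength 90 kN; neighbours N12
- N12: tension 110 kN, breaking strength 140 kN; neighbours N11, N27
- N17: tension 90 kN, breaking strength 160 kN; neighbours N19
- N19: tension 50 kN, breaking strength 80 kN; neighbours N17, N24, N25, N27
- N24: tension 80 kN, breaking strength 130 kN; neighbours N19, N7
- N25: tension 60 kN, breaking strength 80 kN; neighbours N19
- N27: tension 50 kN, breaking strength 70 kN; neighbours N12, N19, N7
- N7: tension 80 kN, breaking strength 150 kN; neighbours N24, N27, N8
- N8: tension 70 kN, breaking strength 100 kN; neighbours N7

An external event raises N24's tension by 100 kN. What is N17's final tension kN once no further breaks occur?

Round 1 — N24 at 180 > 130. N24 snaps.
  N24 sheds 180 kN to N19, N7: 90 each.
    N19: 50+90 = 140 > 80
    N7: 80+90 = 170 > 150
Round 2 — N19, N7 snap.
  N19 sheds 140 kN to N17, N25, N27: 46 each (2 lost).
    N17: 90+46 = 136 ≤ 160
    N25: 60+46 = 106 > 80
    N27: 50+46 = 96 > 70
  N7 sheds 170 kN to N27, N8: 85 each.
    N27: 96+85 = 181 > 70
    N8: 70+85 = 155 > 100
Round 3 — N25, N27, N8 snap.
  N25 sheds 106 kN: no online neighbours, lost.
  N27 sheds 181 kN to N12: 181 each.
    N12: 110+181 = 291 > 140
  N8 sheds 155 kN: no online neighbours, lost.
Round 4 — N12 snaps.
  N12 sheds 291 kN to N11: 291 each.
    N11: 50+291 = 341 > 90
Round 5 — N11 snaps.
  N11 sheds 341 kN: no online neighbours, lost.
No further breaks.

136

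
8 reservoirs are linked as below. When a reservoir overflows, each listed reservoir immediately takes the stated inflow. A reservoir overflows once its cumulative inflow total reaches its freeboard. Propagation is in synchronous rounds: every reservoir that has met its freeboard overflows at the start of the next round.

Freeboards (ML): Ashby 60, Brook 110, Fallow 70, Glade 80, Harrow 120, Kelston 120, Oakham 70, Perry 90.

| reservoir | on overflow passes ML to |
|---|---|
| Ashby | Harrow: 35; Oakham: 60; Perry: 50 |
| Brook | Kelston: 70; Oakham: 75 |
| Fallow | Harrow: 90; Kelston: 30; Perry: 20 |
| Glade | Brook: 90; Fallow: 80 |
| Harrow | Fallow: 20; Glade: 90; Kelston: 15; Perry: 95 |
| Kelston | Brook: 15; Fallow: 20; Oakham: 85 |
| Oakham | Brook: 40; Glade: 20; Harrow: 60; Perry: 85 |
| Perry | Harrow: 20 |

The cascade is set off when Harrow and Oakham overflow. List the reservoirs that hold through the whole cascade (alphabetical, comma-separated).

Round 1 — Harrow, Oakham overflow (initial).
  Brook: +40 → 40 < 110
  Fallow: +20 → 20 < 70
  Glade: +90+20 → 110 ≥ 80
  Kelston: +15 → 15 < 120
  Perry: +95+85 → 180 ≥ 90
Round 2 — Glade, Perry overflow.
  Brook: +90 → 130 ≥ 110
  Fallow: +80 → 100 ≥ 70
Round 3 — Brook, Fallow overflow.
  Kelston: +70+30 → 115 < 120
No further overflows.

Ashby, Kelston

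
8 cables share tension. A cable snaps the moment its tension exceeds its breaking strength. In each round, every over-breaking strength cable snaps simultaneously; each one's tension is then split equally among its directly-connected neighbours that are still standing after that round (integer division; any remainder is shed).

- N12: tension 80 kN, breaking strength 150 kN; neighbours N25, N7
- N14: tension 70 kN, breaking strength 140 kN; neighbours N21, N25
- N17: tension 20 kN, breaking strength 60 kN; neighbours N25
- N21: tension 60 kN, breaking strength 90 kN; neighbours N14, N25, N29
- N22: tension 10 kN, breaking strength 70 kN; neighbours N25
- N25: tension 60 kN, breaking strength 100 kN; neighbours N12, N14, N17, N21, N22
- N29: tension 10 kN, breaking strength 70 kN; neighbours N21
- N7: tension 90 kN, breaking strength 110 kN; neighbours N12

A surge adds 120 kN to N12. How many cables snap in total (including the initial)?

Round 1 — N12 at 200 > 150. N12 snaps.
  N12 sheds 200 kN to N25, N7: 100 each.
    N25: 60+100 = 160 > 100
    N7: 90+100 = 190 > 110
Round 2 — N25, N7 snap.
  N25 sheds 160 kN to N14, N17, N21, N22: 40 each.
    N14: 70+40 = 110 ≤ 140
    N17: 20+40 = 60 ≤ 60
    N21: 60+40 = 100 > 90
    N22: 10+40 = 50 ≤ 70
  N7 sheds 190 kN: no online neighbours, lost.
Round 3 — N21 snaps.
  N21 sheds 100 kN to N14, N29: 50 each.
    N14: 110+50 = 160 > 140
    N29: 10+50 = 60 ≤ 70
Round 4 — N14 snaps.
  N14 sheds 160 kN: no online neighbours, lost.
No further breaks.

5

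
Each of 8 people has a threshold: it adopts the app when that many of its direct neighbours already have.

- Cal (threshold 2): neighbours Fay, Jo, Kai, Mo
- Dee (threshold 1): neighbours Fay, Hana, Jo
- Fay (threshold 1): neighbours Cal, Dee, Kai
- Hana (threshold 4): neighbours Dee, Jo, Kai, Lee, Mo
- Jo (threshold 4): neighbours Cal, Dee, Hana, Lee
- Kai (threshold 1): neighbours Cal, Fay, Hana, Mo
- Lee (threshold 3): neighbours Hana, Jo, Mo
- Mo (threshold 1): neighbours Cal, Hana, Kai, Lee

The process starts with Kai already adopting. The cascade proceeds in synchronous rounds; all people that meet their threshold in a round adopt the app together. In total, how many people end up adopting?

5

Round 1 — Kai adopts the app (initial).
Round 2 — checking thresholds:
  Cal: 1 of 4 neighbours < 2, not yet.
  Fay: 1 of 3 neighbours ≥ 1, adopts the app.
  Hana: 1 of 5 neighbours < 4, not yet.
  Mo: 1 of 4 neighbours ≥ 1, adopts the app.
Round 3 — checking thresholds:
  Cal: 3 of 4 neighbours ≥ 2, adopts the app.
  Dee: 1 of 3 neighbours ≥ 1, adopts the app.
  Hana: 2 of 5 neighbours < 4, not yet.
  Lee: 1 of 3 neighbours < 3, not yet.
Round 4 — no new adoptions; cascade stops.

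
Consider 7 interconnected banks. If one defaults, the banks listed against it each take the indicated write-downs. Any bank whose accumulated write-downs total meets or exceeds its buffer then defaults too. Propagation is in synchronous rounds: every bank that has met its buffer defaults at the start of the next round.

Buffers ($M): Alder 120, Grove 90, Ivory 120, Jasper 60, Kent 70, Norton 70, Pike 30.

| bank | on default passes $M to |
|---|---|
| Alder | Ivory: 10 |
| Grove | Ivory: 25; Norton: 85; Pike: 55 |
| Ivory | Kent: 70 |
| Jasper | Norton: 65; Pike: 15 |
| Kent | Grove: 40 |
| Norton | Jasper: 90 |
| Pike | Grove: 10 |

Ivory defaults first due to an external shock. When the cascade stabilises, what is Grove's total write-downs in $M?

40

Round 1 — Ivory defaults (initial).
  Kent: +70 → 70 ≥ 70
Round 2 — Kent defaults.
  Grove: +40 → 40 < 90
No further defaults.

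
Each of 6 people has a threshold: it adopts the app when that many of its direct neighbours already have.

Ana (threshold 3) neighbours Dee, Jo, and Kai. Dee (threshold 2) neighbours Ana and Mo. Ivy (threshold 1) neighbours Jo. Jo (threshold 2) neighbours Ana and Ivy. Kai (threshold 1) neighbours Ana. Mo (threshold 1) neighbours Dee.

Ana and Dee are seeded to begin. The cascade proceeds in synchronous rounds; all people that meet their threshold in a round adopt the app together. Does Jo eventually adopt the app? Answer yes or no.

Round 1 — Ana, Dee adopt the app (initial).
Round 2 — checking thresholds:
  Jo: 1 of 2 neighbours < 2, below threshold.
  Kai: 1 of 1 neighbours ≥ 1, adopts the app.
  Mo: 1 of 1 neighbours ≥ 1, adopts the app.
Round 3 — no new adoptions; cascade stops.

no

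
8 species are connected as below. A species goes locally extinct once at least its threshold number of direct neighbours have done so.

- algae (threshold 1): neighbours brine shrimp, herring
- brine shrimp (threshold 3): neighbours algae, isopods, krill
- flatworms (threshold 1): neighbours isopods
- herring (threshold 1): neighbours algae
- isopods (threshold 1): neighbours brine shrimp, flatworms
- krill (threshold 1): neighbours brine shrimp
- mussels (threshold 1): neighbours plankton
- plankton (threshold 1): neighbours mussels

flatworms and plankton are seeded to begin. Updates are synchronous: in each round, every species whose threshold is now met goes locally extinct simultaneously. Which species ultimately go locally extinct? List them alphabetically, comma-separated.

Round 1 — flatworms, plankton go locally extinct (initial).
Round 2 — checking thresholds:
  isopods: 1 of 2 neighbours ≥ 1, goes locally extinct.
  mussels: 1 of 1 neighbours ≥ 1, goes locally extinct.
Round 3 — no new extinctions; cascade stops.

flatworms, isopods, mussels, plankton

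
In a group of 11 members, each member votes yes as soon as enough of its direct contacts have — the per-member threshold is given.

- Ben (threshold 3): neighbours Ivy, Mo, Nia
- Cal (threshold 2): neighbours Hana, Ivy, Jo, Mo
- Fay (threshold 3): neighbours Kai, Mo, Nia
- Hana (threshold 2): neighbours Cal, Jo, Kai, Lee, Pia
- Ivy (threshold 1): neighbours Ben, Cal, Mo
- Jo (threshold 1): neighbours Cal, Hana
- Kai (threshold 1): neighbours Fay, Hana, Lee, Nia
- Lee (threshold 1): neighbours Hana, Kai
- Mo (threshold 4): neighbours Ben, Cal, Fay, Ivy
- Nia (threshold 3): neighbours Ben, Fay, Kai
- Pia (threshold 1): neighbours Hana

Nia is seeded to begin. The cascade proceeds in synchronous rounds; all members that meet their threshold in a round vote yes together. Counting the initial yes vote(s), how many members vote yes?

Round 1 — Nia votes yes (initial).
Round 2 — checking thresholds:
  Ben: 1 of 3 neighbours < 3, not yet.
  Fay: 1 of 3 neighbours < 3, not yet.
  Kai: 1 of 4 neighbours ≥ 1, votes yes.
Round 3 — checking thresholds:
  Ben: 1 of 3 neighbours < 3, not yet.
  Fay: 2 of 3 neighbours < 3, not yet.
  Hana: 1 of 5 neighbours < 2, not yet.
  Lee: 1 of 2 neighbours ≥ 1, votes yes.
Round 4 — checking thresholds:
  Ben: 1 of 3 neighbours < 3, not yet.
  Fay: 2 of 3 neighbours < 3, not yet.
  Hana: 2 of 5 neighbours ≥ 2, votes yes.
Round 5 — checking thresholds:
  Ben: 1 of 3 neighbours < 3, not yet.
  Cal: 1 of 4 neighbours < 2, not yet.
  Fay: 2 of 3 neighbours < 3, not yet.
  Jo: 1 of 2 neighbours ≥ 1, votes yes.
  Pia: 1 of 1 neighbours ≥ 1, votes yes.
Round 6 — checking thresholds:
  Ben: 1 of 3 neighbours < 3, not yet.
  Cal: 2 of 4 neighbours ≥ 2, votes yes.
  Fay: 2 of 3 neighbours < 3, not yet.
Round 7 — checking thresholds:
  Ben: 1 of 3 neighbours < 3, not yet.
  Fay: 2 of 3 neighbours < 3, not yet.
  Ivy: 1 of 3 neighbours ≥ 1, votes yes.
  Mo: 1 of 4 neighbours < 4, not yet.
Round 8 — no new yes votes; cascade stops.

8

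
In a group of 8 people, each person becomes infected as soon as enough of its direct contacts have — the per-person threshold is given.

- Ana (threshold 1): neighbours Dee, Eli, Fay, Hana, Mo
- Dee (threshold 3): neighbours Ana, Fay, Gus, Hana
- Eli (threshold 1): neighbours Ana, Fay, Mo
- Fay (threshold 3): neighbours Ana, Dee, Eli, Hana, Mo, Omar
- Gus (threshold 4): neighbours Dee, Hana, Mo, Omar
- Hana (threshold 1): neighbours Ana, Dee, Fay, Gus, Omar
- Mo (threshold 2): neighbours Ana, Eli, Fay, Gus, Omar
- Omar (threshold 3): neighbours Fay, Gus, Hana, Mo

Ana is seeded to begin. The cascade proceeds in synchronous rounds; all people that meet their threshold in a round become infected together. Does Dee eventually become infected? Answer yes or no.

Round 1 — Ana becomes infected (initial).
Round 2 — checking thresholds:
  Dee: 1 of 4 neighbours < 3, not yet.
  Eli: 1 of 3 neighbours ≥ 1, becomes infected.
  Fay: 1 of 6 neighbours < 3, not yet.
  Hana: 1 of 5 neighbours ≥ 1, becomes infected.
  Mo: 1 of 5 neighbours < 2, not yet.
Round 3 — checking thresholds:
  Dee: 2 of 4 neighbours < 3, not yet.
  Fay: 3 of 6 neighbours ≥ 3, becomes infected.
  Gus: 1 of 4 neighbours < 4, not yet.
  Mo: 2 of 5 neighbours ≥ 2, becomes infected.
  Omar: 1 of 4 neighbours < 3, not yet.
Round 4 — checking thresholds:
  Dee: 3 of 4 neighbours ≥ 3, becomes infected.
  Gus: 2 of 4 neighbours < 4, not yet.
  Omar: 3 of 4 neighbours ≥ 3, becomes infected.
Round 5 — checking thresholds:
  Gus: 4 of 4 neighbours ≥ 4, becomes infected.
Round 6 — no new infections; cascade stops.

yes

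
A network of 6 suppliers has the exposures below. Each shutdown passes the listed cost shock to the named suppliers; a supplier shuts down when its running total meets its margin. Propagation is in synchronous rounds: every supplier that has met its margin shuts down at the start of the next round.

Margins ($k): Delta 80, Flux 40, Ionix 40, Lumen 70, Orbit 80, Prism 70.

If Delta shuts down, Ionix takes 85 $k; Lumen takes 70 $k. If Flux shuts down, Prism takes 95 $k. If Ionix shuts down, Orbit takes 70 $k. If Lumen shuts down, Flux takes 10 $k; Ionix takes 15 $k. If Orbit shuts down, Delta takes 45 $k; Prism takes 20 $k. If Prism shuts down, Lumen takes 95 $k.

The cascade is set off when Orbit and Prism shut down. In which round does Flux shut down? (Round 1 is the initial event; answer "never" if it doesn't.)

Round 1 — Orbit, Prism shut down (initial).
  Delta: +45 → 45 < 80
  Lumen: +95 → 95 ≥ 70
Round 2 — Lumen shuts down.
  Flux: +10 → 10 < 40
  Ionix: +15 → 15 < 40
No further shutdowns.

never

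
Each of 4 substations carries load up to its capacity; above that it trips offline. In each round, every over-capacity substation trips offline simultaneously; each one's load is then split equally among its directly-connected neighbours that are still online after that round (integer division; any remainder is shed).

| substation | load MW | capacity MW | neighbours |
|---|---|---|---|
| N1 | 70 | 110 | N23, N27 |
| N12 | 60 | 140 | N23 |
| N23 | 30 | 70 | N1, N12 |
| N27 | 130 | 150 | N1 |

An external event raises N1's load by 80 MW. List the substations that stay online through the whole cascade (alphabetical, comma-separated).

Round 1 — N1 at 150 > 110. N1 trips offline.
  N1 sheds 150 MW to N23, N27: 75 each.
    N23: 30+75 = 105 > 70
    N27: 130+75 = 205 > 150
Round 2 — N23, N27 trip offline.
  N23 sheds 105 MW to N12: 105 each.
    N12: 60+105 = 165 > 140
  N27 sheds 205 MW: no online neighbours, lost.
Round 3 — N12 trips offline.
  N12 sheds 165 MW: no online neighbours, lost.
No further trips.

none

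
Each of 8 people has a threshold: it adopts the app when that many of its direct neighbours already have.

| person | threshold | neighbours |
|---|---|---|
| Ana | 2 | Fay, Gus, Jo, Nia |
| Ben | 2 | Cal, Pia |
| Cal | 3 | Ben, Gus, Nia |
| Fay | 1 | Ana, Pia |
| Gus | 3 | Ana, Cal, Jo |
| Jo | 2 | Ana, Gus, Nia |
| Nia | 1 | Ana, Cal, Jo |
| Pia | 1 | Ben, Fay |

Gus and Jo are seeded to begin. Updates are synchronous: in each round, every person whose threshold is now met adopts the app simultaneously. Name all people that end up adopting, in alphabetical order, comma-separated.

Ana, Fay, Gus, Jo, Nia, Pia

Round 1 — Gus, Jo adopt the app (initial).
Round 2 — checking thresholds:
  Ana: 2 of 4 neighbours ≥ 2, adopts the app.
  Cal: 1 of 3 neighbours < 3, not yet.
  Nia: 1 of 3 neighbours ≥ 1, adopts the app.
Round 3 — checking thresholds:
  Cal: 2 of 3 neighbours < 3, not yet.
  Fay: 1 of 2 neighbours ≥ 1, adopts the app.
Round 4 — checking thresholds:
  Cal: 2 of 3 neighbours < 3, not yet.
  Pia: 1 of 2 neighbours ≥ 1, adopts the app.
Round 5 — no new adoptions; cascade stops.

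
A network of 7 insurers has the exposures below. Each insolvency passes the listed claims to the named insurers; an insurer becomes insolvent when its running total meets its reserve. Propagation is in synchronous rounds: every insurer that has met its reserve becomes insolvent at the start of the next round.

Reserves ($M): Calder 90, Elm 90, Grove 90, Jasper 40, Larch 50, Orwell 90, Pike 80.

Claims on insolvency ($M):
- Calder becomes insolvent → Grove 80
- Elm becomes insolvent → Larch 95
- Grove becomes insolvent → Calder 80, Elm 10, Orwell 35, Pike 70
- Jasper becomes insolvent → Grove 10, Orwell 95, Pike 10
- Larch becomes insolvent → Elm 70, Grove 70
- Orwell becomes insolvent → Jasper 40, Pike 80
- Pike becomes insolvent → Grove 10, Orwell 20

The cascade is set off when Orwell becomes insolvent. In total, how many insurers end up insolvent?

Round 1 — Orwell becomes insolvent (initial).
  Jasper: +40 → 40 ≥ 40
  Pike: +80 → 80 ≥ 80
Round 2 — Jasper, Pike become insolvent.
  Grove: +10+10 → 20 < 90
No further insolvencies.

3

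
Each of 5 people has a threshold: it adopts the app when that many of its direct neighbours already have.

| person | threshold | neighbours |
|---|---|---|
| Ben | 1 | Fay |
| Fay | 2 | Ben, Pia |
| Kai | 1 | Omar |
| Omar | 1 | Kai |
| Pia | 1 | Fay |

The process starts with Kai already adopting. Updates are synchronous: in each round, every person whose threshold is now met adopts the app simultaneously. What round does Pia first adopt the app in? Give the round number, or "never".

Round 1 — Kai adopts the app (initial).
Round 2 — checking thresholds:
  Omar: 1 of 1 neighbours ≥ 1, adopts the app.
Round 3 — no new adoptions; cascade stops.

never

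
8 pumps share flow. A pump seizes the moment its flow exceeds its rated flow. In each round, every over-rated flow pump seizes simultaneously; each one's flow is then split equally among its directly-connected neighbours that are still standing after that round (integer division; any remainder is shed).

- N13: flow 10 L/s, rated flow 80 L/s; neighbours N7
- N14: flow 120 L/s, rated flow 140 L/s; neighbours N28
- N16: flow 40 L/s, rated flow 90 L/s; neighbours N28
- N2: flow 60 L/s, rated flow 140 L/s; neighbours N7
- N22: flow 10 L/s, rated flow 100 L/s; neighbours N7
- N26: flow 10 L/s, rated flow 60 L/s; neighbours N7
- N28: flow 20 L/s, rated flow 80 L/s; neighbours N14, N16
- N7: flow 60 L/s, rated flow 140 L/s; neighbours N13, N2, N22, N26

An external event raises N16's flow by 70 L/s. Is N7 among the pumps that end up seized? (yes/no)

no

Round 1 — N16 at 110 > 90. N16 seizes.
  N16 sheds 110 L/s to N28: 110 each.
    N28: 20+110 = 130 > 80
Round 2 — N28 seizes.
  N28 sheds 130 L/s to N14: 130 each.
    N14: 120+130 = 250 > 140
Round 3 — N14 seizes.
  N14 sheds 250 L/s: no online neighbours, lost.
No further seizures.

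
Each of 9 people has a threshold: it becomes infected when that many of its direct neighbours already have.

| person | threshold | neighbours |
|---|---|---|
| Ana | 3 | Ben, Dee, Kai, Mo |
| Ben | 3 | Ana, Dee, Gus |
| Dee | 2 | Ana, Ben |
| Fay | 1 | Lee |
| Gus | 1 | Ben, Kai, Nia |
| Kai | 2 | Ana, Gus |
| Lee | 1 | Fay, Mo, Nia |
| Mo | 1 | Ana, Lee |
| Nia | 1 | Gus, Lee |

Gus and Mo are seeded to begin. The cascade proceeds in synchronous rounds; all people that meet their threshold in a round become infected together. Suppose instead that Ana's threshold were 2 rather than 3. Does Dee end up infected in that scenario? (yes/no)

With Ana's threshold at 2:
Round 1 — Gus, Mo become infected (initial).
Round 2 — checking thresholds:
  Ana: 1 of 4 neighbours < 2, not yet.
  Ben: 1 of 3 neighbours < 3, not yet.
  Kai: 1 of 2 neighbours < 2, not yet.
  Lee: 1 of 3 neighbours ≥ 1, becomes infected.
  Nia: 1 of 2 neighbours ≥ 1, becomes infected.
Round 3 — checking thresholds:
  Ana: 1 of 4 neighbours < 2, not yet.
  Ben: 1 of 3 neighbours < 3, not yet.
  Fay: 1 of 1 neighbours ≥ 1, becomes infected.
  Kai: 1 of 2 neighbours < 2, not yet.
Round 4 — no new infections; cascade stops.

no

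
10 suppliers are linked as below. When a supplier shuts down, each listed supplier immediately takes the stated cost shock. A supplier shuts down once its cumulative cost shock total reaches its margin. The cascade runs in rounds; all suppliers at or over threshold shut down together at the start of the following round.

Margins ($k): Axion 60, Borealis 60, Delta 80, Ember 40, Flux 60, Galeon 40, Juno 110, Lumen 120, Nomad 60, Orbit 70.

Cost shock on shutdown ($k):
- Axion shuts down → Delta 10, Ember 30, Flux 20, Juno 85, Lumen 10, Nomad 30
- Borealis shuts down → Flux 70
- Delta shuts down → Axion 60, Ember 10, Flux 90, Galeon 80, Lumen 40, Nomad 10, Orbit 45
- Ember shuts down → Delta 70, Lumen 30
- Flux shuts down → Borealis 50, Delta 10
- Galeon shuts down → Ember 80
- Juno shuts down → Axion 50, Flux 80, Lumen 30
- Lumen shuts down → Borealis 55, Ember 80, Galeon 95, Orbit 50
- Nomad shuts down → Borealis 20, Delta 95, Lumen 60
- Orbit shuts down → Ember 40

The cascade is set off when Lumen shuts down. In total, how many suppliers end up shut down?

3

Round 1 — Lumen shuts down (initial).
  Borealis: +55 → 55 < 60
  Ember: +80 → 80 ≥ 40
  Galeon: +95 → 95 ≥ 40
  Orbit: +50 → 50 < 70
Round 2 — Ember, Galeon shut down.
  Delta: +70 → 70 < 80
No further shutdowns.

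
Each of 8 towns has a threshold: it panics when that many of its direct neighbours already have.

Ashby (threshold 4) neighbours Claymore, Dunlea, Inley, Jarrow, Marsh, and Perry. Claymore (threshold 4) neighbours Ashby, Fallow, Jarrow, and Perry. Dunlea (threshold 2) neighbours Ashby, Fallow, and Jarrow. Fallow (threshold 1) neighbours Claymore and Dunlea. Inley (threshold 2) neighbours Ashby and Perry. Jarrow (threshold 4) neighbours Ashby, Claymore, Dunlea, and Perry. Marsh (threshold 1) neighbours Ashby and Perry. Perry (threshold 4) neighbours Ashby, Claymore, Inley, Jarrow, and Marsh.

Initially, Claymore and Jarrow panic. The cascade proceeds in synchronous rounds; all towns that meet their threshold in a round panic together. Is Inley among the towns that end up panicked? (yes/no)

Round 1 — Claymore, Jarrow panic (initial).
Round 2 — checking thresholds:
  Ashby: 2 of 6 neighbours < 4, below threshold.
  Dunlea: 1 of 3 neighbours < 2, below threshold.
  Fallow: 1 of 2 neighbours ≥ 1, panics.
  Perry: 2 of 5 neighbours < 4, below threshold.
Round 3 — checking thresholds:
  Ashby: 2 of 6 neighbours < 4, below threshold.
  Dunlea: 2 of 3 neighbours ≥ 2, panics.
  Perry: 2 of 5 neighbours < 4, below threshold.
Round 4 — no new panics; cascade stops.

no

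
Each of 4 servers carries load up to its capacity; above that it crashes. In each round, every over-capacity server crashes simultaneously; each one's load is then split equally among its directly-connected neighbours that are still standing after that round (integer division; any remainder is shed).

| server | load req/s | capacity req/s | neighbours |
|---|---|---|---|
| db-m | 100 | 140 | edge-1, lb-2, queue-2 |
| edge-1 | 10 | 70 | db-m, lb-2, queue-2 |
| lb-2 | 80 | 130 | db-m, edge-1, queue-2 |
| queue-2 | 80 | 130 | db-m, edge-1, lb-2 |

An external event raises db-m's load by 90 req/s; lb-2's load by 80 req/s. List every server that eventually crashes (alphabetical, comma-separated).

db-m, edge-1, lb-2, queue-2

Round 1 — db-m at 190 > 140; lb-2 at 160 > 130. db-m, lb-2 crash.
  db-m sheds 190 req/s to edge-1, queue-2: 95 each.
    edge-1: 10+95 = 105 > 70
    queue-2: 80+95 = 175 > 130
  lb-2 sheds 160 req/s to edge-1, queue-2: 80 each.
    edge-1: 105+80 = 185 > 70
    queue-2: 175+80 = 255 > 130
Round 2 — edge-1, queue-2 crash.
  edge-1 sheds 185 req/s: no online neighbours, lost.
  queue-2 sheds 255 req/s: no online neighbours, lost.
No further crashes.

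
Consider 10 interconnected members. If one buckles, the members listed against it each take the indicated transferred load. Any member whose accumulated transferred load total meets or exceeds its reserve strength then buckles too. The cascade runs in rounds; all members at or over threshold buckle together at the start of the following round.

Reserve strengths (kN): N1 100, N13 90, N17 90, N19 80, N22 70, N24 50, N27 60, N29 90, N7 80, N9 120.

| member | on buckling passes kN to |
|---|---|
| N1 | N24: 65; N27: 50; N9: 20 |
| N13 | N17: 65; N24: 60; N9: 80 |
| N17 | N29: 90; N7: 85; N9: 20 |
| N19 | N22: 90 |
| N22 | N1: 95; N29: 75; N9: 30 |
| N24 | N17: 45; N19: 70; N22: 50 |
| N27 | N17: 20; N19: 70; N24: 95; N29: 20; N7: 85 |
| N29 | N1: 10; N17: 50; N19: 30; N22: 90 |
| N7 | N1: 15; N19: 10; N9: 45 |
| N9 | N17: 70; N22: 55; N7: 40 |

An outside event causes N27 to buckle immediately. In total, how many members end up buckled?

8

Round 1 — N27 buckles (initial).
  N17: +20 → 20 < 90
  N19: +70 → 70 < 80
  N24: +95 → 95 ≥ 50
  N29: +20 → 20 < 90
  N7: +85 → 85 ≥ 80
Round 2 — N24, N7 buckle.
  N1: +15 → 15 < 100
  N17: +45 → 65 < 90
  N19: +70+10 → 150 ≥ 80
  N22: +50 → 50 < 70
  N9: +45 → 45 < 120
Round 3 — N19 buckles.
  N22: +90 → 140 ≥ 70
Round 4 — N22 buckles.
  N1: +95 → 110 ≥ 100
  N29: +75 → 95 ≥ 90
  N9: +30 → 75 < 120
Round 5 — N1, N29 buckle.
  N17: +50 → 115 ≥ 90
  N9: +20 → 95 < 120
Round 6 — N17 buckles.
  N9: +20 → 115 < 120
No further bucklings.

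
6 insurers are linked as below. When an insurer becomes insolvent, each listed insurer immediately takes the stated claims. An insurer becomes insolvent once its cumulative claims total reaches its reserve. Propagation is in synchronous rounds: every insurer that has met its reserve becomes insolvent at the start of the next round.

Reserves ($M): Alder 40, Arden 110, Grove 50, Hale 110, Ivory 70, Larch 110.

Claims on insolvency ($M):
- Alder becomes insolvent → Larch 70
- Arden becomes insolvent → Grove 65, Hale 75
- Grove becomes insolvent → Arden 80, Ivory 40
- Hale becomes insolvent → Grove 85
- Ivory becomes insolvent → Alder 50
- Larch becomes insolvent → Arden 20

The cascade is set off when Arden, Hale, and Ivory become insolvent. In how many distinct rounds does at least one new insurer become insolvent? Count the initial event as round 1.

Round 1 — Arden, Hale, Ivory become insolvent (initial).
  Alder: +50 → 50 ≥ 40
  Grove: +65+85 → 150 ≥ 50
Round 2 — Alder, Grove become insolvent.
  Larch: +70 → 70 < 110
No further insolvencies.

2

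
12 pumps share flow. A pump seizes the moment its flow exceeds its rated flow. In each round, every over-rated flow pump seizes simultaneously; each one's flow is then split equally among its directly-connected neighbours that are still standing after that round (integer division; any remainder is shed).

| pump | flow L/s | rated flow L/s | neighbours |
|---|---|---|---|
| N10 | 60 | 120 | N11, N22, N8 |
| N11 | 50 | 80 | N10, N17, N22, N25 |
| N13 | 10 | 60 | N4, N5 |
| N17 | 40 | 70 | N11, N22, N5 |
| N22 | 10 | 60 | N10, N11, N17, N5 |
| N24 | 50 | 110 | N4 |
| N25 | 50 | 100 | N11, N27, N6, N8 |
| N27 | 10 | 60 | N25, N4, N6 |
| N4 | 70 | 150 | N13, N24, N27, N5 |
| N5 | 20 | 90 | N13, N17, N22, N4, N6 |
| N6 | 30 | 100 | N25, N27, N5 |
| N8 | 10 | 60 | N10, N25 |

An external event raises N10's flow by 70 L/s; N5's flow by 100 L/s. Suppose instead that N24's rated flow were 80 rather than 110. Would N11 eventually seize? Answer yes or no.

With N24's rated flow at 80:
Round 1 — N10 at 130 > 120; N5 at 120 > 90. N10, N5 seize.
  N10 sheds 130 L/s to N11, N22, N8: 43 each (1 lost).
    N11: 50+43 = 93 > 80
    N22: 10+43 = 53 ≤ 60
    N8: 10+43 = 53 ≤ 60
  N5 sheds 120 L/s to N13, N17, N22, N4, N6: 24 each.
    N13: 10+24 = 34 ≤ 60
    N17: 40+24 = 64 ≤ 70
    N22: 53+24 = 77 > 60
    N4: 70+24 = 94 ≤ 150
    N6: 30+24 = 54 ≤ 100
Round 2 — N11, N22 seize.
  N11 sheds 93 L/s to N17, N25: 46 each (1 lost).
    N17: 64+46 = 110 > 70
    N25: 50+46 = 96 ≤ 100
  N22 sheds 77 L/s to N17: 77 each.
    N17: 110+77 = 187 > 70
Round 3 — N17 seizes.
  N17 sheds 187 L/s: no online neighbours, lost.
No further seizures.

yes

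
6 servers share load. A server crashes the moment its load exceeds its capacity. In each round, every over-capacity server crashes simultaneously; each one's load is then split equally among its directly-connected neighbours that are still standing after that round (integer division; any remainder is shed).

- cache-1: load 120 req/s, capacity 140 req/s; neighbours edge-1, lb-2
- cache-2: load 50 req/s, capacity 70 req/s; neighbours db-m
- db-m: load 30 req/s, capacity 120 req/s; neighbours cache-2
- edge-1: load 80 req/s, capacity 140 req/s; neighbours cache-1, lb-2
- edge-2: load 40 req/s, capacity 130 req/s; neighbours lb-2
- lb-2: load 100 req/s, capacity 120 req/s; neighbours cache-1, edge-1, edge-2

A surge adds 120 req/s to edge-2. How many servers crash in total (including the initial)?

4

Round 1 — edge-2 at 160 > 130. edge-2 crashes.
  edge-2 sheds 160 req/s to lb-2: 160 each.
    lb-2: 100+160 = 260 > 120
Round 2 — lb-2 crashes.
  lb-2 sheds 260 req/s to cache-1, edge-1: 130 each.
    cache-1: 120+130 = 250 > 140
    edge-1: 80+130 = 210 > 140
Round 3 — cache-1, edge-1 crash.
  cache-1 sheds 250 req/s: no online neighbours, lost.
  edge-1 sheds 210 req/s: no online neighbours, lost.
No further crashes.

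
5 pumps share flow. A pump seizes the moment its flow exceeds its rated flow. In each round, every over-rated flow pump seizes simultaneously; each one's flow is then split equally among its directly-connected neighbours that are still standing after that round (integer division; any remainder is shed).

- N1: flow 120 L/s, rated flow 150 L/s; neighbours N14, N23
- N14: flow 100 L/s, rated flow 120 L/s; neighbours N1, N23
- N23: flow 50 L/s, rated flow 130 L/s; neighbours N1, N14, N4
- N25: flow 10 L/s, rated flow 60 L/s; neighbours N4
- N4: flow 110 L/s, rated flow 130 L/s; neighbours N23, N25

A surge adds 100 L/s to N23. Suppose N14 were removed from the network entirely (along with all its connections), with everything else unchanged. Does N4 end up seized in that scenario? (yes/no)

yes

With N14 removed:
Round 1 — N23 at 150 > 130. N23 seizes.
  N23 sheds 150 L/s to N1, N4: 75 each.
    N1: 120+75 = 195 > 150
    N4: 110+75 = 185 > 130
Round 2 — N1, N4 seize.
  N1 sheds 195 L/s: no online neighbours, lost.
  N4 sheds 185 L/s to N25: 185 each.
    N25: 10+185 = 195 > 60
Round 3 — N25 seizes.
  N25 sheds 195 L/s: no online neighbours, lost.
No further seizures.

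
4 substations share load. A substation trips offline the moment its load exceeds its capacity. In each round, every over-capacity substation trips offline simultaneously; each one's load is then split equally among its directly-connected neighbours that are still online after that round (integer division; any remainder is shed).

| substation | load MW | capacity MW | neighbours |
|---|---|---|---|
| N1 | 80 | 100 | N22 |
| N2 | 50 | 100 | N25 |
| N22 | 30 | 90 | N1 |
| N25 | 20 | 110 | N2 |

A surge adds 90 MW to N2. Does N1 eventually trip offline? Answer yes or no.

no

Round 1 — N2 at 140 > 100. N2 trips offline.
  N2 sheds 140 MW to N25: 140 each.
    N25: 20+140 = 160 > 110
Round 2 — N25 trips offline.
  N25 sheds 160 MW: no online neighbours, lost.
No further trips.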